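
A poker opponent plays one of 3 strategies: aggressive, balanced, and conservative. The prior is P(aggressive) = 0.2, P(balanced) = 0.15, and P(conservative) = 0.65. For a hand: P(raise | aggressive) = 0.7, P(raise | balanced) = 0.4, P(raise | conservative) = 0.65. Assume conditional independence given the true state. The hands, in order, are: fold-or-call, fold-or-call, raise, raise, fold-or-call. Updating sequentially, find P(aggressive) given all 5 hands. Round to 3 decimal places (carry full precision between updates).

Each posterior becomes the prior for the next update.
After 'fold-or-call': normaliser = 0.3·0.2000 + 0.6·0.1500 + 0.35·0.6500; P(aggressive) ≈ 0.1589, P(balanced) ≈ 0.2384, P(conservative) ≈ 0.6026
After 'fold-or-call': normaliser = 0.3·0.1589 + 0.6·0.2384 + 0.35·0.6026; P(aggressive) ≈ 0.1187, P(balanced) ≈ 0.3561, P(conservative) ≈ 0.5251
After 'raise': normaliser = 0.7·0.1187 + 0.4·0.3561 + 0.65·0.5251; P(aggressive) ≈ 0.1466, P(balanced) ≈ 0.2513, P(conservative) ≈ 0.6021
After 'raise': normaliser = 0.7·0.1466 + 0.4·0.2513 + 0.65·0.6021; P(aggressive) ≈ 0.1726, P(balanced) ≈ 0.1691, P(conservative) ≈ 0.6583
After 'fold-or-call': normaliser = 0.3·0.1726 + 0.6·0.1691 + 0.35·0.6583; P(aggressive) ≈ 0.1350, P(balanced) ≈ 0.2644, P(conservative) ≈ 0.6006

0.135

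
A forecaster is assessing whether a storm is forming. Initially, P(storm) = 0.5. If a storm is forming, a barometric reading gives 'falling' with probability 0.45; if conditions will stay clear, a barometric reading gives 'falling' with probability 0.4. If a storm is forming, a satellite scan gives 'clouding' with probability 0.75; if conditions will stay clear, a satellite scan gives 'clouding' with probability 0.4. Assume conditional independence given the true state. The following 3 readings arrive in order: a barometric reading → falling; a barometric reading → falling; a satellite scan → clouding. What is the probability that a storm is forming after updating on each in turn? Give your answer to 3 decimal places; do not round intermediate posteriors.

0.704

Each posterior becomes the prior for the next update.
After a barometric reading='falling': P(storm) = 0.45·0.5000 / (0.45·0.5000 + 0.4·0.5000) ≈ 0.5294
After a barometric reading='falling': P(storm) = 0.45·0.5294 / (0.45·0.5294 + 0.4·0.4706) ≈ 0.5586
After a satellite scan='clouding': P(storm) = 0.75·0.5586 / (0.75·0.5586 + 0.4·0.4414) ≈ 0.7035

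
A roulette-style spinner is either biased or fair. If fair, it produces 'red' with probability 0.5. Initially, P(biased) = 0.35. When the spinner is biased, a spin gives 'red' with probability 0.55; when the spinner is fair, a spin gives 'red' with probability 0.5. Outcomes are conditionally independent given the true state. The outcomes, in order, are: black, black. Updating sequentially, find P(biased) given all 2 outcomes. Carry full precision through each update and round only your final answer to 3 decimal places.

After 'black': P(biased) = 0.45·0.3500 / (0.45·0.3500 + 0.5·0.6500) ≈ 0.3264
After 'black': P(biased) = 0.45·0.3264 / (0.45·0.3264 + 0.5·0.6736) ≈ 0.3037

0.304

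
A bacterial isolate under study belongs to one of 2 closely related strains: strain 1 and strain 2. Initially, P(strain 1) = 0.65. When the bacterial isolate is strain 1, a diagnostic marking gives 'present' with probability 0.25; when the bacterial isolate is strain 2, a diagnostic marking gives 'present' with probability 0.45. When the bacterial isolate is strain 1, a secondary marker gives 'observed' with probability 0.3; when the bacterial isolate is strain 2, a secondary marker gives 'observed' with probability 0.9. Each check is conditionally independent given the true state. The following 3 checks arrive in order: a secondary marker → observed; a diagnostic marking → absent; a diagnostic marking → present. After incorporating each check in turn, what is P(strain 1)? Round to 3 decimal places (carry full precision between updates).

0.319

After a secondary marker='observed': P(strain 1) = 0.3·0.6500 / (0.3·0.6500 + 0.9·0.3500) ≈ 0.3824
After a diagnostic marking='absent': P(strain 1) = 0.75·0.3824 / (0.75·0.3824 + 0.55·0.6176) ≈ 0.4577
After a diagnostic marking='present': P(strain 1) = 0.25·0.4577 / (0.25·0.4577 + 0.45·0.5423) ≈ 0.3193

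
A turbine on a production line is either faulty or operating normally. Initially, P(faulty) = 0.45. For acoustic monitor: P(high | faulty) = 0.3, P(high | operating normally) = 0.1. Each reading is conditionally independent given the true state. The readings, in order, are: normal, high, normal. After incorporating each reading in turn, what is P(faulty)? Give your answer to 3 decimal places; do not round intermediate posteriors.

0.598

After 'normal': P(faulty) = 0.7·0.4500 / (0.7·0.4500 + 0.9·0.5500) ≈ 0.3889
After 'high': P(faulty) = 0.3·0.3889 / (0.3·0.3889 + 0.1·0.6111) ≈ 0.6562
After 'normal': P(faulty) = 0.7·0.6562 / (0.7·0.6562 + 0.9·0.3438) ≈ 0.5976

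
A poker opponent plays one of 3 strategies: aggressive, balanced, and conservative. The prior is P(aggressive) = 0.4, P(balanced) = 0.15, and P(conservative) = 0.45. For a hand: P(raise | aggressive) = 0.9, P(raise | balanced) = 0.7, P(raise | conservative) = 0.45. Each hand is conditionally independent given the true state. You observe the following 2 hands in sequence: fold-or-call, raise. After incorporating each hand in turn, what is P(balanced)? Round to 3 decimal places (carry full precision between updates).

Apply Bayes' rule sequentially, carrying P(balanced) forward.
After 'fold-or-call': normaliser = 0.1·0.4000 + 0.3·0.1500 + 0.55·0.4500; P(aggressive) ≈ 0.1203, P(balanced) ≈ 0.1353, P(conservative) ≈ 0.7444
After 'raise': normaliser = 0.9·0.1203 + 0.7·0.1353 + 0.45·0.7444; P(aggressive) ≈ 0.2013, P(balanced) ≈ 0.1761, P(conservative) ≈ 0.6226

0.176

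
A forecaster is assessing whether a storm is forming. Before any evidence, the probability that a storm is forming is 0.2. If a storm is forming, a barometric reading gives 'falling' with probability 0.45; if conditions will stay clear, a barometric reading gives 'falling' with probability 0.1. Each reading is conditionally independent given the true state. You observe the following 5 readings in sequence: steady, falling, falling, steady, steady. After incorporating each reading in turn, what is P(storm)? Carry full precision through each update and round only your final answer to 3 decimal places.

0.536

Apply Bayes' rule sequentially, carrying P(storm) forward.
After 'steady': P(storm) = 0.55·0.2000 / (0.55·0.2000 + 0.9·0.8000) ≈ 0.1325
After 'falling': P(storm) = 0.45·0.1325 / (0.45·0.1325 + 0.1·0.8675) ≈ 0.4074
After 'falling': P(storm) = 0.45·0.4074 / (0.45·0.4074 + 0.1·0.5926) ≈ 0.7557
After 'steady': P(storm) = 0.55·0.7557 / (0.55·0.7557 + 0.9·0.2443) ≈ 0.6541
After 'steady': P(storm) = 0.55·0.6541 / (0.55·0.6541 + 0.9·0.3459) ≈ 0.5360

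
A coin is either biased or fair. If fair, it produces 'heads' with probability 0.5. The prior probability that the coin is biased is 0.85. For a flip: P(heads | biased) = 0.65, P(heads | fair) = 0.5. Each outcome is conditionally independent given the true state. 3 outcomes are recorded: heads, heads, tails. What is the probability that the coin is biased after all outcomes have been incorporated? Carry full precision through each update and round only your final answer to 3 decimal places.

0.870

Apply Bayes' rule sequentially, carrying P(biased) forward.
After 'heads': P(biased) = 0.65·0.8500 / (0.65·0.8500 + 0.5·0.1500) ≈ 0.8805
After 'heads': P(biased) = 0.65·0.8805 / (0.65·0.8805 + 0.5·0.1195) ≈ 0.9055
After 'tails': P(biased) = 0.35·0.9055 / (0.35·0.9055 + 0.5·0.0945) ≈ 0.8702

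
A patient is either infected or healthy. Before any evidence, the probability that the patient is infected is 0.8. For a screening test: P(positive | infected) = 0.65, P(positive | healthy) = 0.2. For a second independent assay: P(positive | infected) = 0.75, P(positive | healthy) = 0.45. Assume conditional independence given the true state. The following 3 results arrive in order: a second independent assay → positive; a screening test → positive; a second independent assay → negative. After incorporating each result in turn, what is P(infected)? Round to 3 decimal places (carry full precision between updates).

After a second independent assay='positive': P(infected) = 0.75·0.8000 / (0.75·0.8000 + 0.45·0.2000) ≈ 0.8696
After a screening test='positive': P(infected) = 0.65·0.8696 / (0.65·0.8696 + 0.2·0.1304) ≈ 0.9559
After a second independent assay='negative': P(infected) = 0.25·0.9559 / (0.25·0.9559 + 0.55·0.0441) ≈ 0.9078

0.908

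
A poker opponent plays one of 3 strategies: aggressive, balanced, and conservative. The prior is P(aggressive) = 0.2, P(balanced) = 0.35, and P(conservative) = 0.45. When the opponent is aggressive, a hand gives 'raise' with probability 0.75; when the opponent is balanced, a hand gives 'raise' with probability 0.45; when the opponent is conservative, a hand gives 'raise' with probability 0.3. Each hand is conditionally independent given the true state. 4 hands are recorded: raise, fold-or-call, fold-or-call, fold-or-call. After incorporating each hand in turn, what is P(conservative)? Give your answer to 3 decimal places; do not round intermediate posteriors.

After 'raise': normaliser = 0.75·0.2000 + 0.45·0.3500 + 0.3·0.4500; P(aggressive) ≈ 0.3390, P(balanced) ≈ 0.3559, P(conservative) ≈ 0.3051
After 'fold-or-call': normaliser = 0.25·0.3390 + 0.55·0.3559 + 0.7·0.3051; P(aggressive) ≈ 0.1715, P(balanced) ≈ 0.3962, P(conservative) ≈ 0.4322
After 'fold-or-call': normaliser = 0.25·0.1715 + 0.55·0.3962 + 0.7·0.4322; P(aggressive) ≈ 0.0761, P(balanced) ≈ 0.3868, P(conservative) ≈ 0.5371
After 'fold-or-call': normaliser = 0.25·0.0761 + 0.55·0.3868 + 0.7·0.5371; P(aggressive) ≈ 0.0313, P(balanced) ≈ 0.3501, P(conservative) ≈ 0.6186

0.619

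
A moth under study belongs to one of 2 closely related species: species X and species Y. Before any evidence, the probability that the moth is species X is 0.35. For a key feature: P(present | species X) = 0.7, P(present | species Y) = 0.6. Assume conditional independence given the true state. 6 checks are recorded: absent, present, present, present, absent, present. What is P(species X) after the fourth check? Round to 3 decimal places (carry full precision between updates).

After 'absent': P(species X) = 0.3·0.3500 / (0.3·0.3500 + 0.4·0.6500) ≈ 0.2877
After 'present': P(species X) = 0.7·0.2877 / (0.7·0.2877 + 0.6·0.7123) ≈ 0.3203
After 'present': P(species X) = 0.7·0.3203 / (0.7·0.3203 + 0.6·0.6797) ≈ 0.3547
After 'present': P(species X) = 0.7·0.3547 / (0.7·0.3547 + 0.6·0.6453) ≈ 0.3907

0.391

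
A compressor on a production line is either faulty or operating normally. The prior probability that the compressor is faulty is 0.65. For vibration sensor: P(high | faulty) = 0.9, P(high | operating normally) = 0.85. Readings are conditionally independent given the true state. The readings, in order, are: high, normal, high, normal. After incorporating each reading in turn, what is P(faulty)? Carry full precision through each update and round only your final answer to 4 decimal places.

Apply Bayes' rule sequentially, carrying P(faulty) forward.
After 'high': P(faulty) = 0.9·0.6500 / (0.9·0.6500 + 0.85·0.3500) ≈ 0.6629
After 'normal': P(faulty) = 0.1·0.6629 / (0.1·0.6629 + 0.15·0.3371) ≈ 0.5673
After 'high': P(faulty) = 0.9·0.5673 / (0.9·0.5673 + 0.85·0.4327) ≈ 0.5812
After 'normal': P(faulty) = 0.1·0.5812 / (0.1·0.5812 + 0.15·0.4188) ≈ 0.4806

0.4806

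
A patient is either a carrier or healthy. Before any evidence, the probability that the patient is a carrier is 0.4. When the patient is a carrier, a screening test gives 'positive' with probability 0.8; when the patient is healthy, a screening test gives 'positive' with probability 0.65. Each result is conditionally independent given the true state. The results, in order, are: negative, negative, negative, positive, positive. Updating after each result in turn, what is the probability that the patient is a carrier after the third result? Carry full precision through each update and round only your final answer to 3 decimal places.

0.111

After 'negative': P(carrier) = 0.2·0.4000 / (0.2·0.4000 + 0.35·0.6000) ≈ 0.2759
After 'negative': P(carrier) = 0.2·0.2759 / (0.2·0.2759 + 0.35·0.7241) ≈ 0.1788
After 'negative': P(carrier) = 0.2·0.1788 / (0.2·0.1788 + 0.35·0.8212) ≈ 0.1106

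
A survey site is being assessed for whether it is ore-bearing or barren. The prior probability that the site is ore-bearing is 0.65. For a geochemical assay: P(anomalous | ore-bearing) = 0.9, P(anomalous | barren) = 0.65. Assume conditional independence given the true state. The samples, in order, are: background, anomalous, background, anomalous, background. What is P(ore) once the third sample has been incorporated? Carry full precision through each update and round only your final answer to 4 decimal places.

0.1735

After 'background': P(ore) = 0.1·0.6500 / (0.1·0.6500 + 0.35·0.3500) ≈ 0.3467
After 'anomalous': P(ore) = 0.9·0.3467 / (0.9·0.3467 + 0.65·0.6533) ≈ 0.4235
After 'background': P(ore) = 0.1·0.4235 / (0.1·0.4235 + 0.35·0.5765) ≈ 0.1735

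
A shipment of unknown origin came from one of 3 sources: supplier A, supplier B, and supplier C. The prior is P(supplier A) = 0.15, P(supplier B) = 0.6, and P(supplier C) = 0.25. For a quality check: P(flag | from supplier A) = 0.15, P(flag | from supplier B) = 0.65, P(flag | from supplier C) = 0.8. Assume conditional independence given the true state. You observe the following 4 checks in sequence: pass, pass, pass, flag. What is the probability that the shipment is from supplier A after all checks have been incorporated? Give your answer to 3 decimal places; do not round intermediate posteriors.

After 'pass': normaliser = 0.85·0.1500 + 0.35·0.6000 + 0.2·0.2500; P(supplier A) ≈ 0.3290, P(supplier B) ≈ 0.5419, P(supplier C) ≈ 0.1290
After 'pass': normaliser = 0.85·0.3290 + 0.35·0.5419 + 0.2·0.1290; P(supplier A) ≈ 0.5648, P(supplier B) ≈ 0.3831, P(supplier C) ≈ 0.0521
After 'pass': normaliser = 0.85·0.5648 + 0.35·0.3831 + 0.2·0.0521; P(supplier A) ≈ 0.7687, P(supplier B) ≈ 0.2147, P(supplier C) ≈ 0.0167
After 'flag': normaliser = 0.15·0.7687 + 0.65·0.2147 + 0.8·0.0167; P(supplier A) ≈ 0.4299, P(supplier B) ≈ 0.5203, P(supplier C) ≈ 0.0498

0.430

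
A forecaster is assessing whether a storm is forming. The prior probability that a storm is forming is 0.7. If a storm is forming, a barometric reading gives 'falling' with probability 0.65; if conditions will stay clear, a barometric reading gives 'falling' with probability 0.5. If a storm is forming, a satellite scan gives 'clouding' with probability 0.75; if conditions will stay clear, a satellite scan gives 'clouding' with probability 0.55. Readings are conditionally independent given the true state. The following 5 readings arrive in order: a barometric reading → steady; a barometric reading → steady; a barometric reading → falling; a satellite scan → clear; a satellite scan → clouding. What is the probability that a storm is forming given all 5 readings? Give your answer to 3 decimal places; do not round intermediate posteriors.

After a barometric reading='steady': P(storm) = 0.35·0.7000 / (0.35·0.7000 + 0.5·0.3000) ≈ 0.6203
After a barometric reading='steady': P(storm) = 0.35·0.6203 / (0.35·0.6203 + 0.5·0.3797) ≈ 0.5334
After a barometric reading='falling': P(storm) = 0.65·0.5334 / (0.65·0.5334 + 0.5·0.4666) ≈ 0.5978
After a satellite scan='clear': P(storm) = 0.25·0.5978 / (0.25·0.5978 + 0.45·0.4022) ≈ 0.4523
After a satellite scan='clouding': P(storm) = 0.75·0.4523 / (0.75·0.4523 + 0.55·0.5477) ≈ 0.5296

0.530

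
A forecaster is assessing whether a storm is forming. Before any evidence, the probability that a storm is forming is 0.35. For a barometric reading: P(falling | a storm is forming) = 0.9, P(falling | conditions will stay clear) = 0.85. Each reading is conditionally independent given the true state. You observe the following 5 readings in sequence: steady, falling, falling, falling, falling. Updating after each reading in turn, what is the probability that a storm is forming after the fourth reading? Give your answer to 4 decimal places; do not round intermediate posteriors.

Each posterior becomes the prior for the next update.
After 'steady': P(storm) = 0.1·0.3500 / (0.1·0.3500 + 0.15·0.6500) ≈ 0.2642
After 'falling': P(storm) = 0.9·0.2642 / (0.9·0.2642 + 0.85·0.7358) ≈ 0.2754
After 'falling': P(storm) = 0.9·0.2754 / (0.9·0.2754 + 0.85·0.7246) ≈ 0.2870
After 'falling': P(storm) = 0.9·0.2870 / (0.9·0.2870 + 0.85·0.7130) ≈ 0.2988

0.2988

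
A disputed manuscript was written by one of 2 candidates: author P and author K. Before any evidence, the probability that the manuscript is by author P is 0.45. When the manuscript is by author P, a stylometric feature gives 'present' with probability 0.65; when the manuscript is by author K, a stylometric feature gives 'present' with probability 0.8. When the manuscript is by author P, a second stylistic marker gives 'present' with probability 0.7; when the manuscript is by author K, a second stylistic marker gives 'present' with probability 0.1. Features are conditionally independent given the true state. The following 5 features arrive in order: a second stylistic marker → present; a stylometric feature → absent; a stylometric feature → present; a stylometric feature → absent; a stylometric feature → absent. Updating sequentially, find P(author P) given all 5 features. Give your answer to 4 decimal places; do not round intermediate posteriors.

0.9614

After a second stylistic marker='present': P(author P) = 0.7·0.4500 / (0.7·0.4500 + 0.1·0.5500) ≈ 0.8514
After a stylometric feature='absent': P(author P) = 0.35·0.8514 / (0.35·0.8514 + 0.2·0.1486) ≈ 0.9093
After a stylometric feature='present': P(author P) = 0.65·0.9093 / (0.65·0.9093 + 0.8·0.0907) ≈ 0.8906
After a stylometric feature='absent': P(author P) = 0.35·0.8906 / (0.35·0.8906 + 0.2·0.1094) ≈ 0.9344
After a stylometric feature='absent': P(author P) = 0.35·0.9344 / (0.35·0.9344 + 0.2·0.0656) ≈ 0.9614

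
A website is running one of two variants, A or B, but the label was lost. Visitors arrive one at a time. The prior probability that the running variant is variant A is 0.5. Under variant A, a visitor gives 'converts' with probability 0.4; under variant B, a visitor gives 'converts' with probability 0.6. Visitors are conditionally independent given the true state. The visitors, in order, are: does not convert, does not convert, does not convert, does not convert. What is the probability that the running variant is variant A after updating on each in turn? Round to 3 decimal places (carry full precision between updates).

0.835

After 'does not convert': P(A) = 0.6·0.5000 / (0.6·0.5000 + 0.4·0.5000) ≈ 0.6000
After 'does not convert': P(A) = 0.6·0.6000 / (0.6·0.6000 + 0.4·0.4000) ≈ 0.6923
After 'does not convert': P(A) = 0.6·0.6923 / (0.6·0.6923 + 0.4·0.3077) ≈ 0.7714
After 'does not convert': P(A) = 0.6·0.7714 / (0.6·0.7714 + 0.4·0.2286) ≈ 0.8351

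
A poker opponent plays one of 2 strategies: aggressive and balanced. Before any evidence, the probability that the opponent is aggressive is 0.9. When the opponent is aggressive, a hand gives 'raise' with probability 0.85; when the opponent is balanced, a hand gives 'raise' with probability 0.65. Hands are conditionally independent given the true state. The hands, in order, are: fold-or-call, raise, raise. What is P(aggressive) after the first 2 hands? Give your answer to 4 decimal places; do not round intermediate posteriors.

0.8345

After 'fold-or-call': P(aggressive) = 0.15·0.9000 / (0.15·0.9000 + 0.35·0.1000) ≈ 0.7941
After 'raise': P(aggressive) = 0.85·0.7941 / (0.85·0.7941 + 0.65·0.2059) ≈ 0.8345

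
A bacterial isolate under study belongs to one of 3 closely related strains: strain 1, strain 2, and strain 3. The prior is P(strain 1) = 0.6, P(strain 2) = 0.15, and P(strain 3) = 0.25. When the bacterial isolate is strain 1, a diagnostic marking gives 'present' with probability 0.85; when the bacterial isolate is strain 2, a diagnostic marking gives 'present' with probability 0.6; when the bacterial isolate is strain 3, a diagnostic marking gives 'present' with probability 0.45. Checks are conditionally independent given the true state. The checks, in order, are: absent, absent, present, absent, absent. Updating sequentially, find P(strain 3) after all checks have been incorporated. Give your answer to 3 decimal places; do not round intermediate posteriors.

Apply Bayes' rule sequentially, carrying P(strain 3) forward.
After 'absent': normaliser = 0.15·0.6000 + 0.4·0.1500 + 0.55·0.2500; P(strain 1) ≈ 0.3130, P(strain 2) ≈ 0.2087, P(strain 3) ≈ 0.4783
After 'absent': normaliser = 0.15·0.3130 + 0.4·0.2087 + 0.55·0.4783; P(strain 1) ≈ 0.1193, P(strain 2) ≈ 0.2122, P(strain 3) ≈ 0.6685
After 'present': normaliser = 0.85·0.1193 + 0.6·0.2122 + 0.45·0.6685; P(strain 1) ≈ 0.1915, P(strain 2) ≈ 0.2404, P(strain 3) ≈ 0.5681
After 'absent': normaliser = 0.15·0.1915 + 0.4·0.2404 + 0.55·0.5681; P(strain 1) ≈ 0.0657, P(strain 2) ≈ 0.2199, P(strain 3) ≈ 0.7144
After 'absent': normaliser = 0.15·0.0657 + 0.4·0.2199 + 0.55·0.7144; P(strain 1) ≈ 0.0201, P(strain 2) ≈ 0.1792, P(strain 3) ≈ 0.8007

0.801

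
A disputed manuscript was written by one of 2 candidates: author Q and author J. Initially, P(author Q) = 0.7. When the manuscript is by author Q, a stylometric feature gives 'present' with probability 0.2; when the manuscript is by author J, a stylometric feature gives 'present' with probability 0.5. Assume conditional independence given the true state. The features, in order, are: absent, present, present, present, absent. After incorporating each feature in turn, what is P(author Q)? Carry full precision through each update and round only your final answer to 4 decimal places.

After 'absent': P(author Q) = 0.8·0.7000 / (0.8·0.7000 + 0.5·0.3000) ≈ 0.7887
After 'present': P(author Q) = 0.2·0.7887 / (0.2·0.7887 + 0.5·0.2113) ≈ 0.5989
After 'present': P(author Q) = 0.2·0.5989 / (0.2·0.5989 + 0.5·0.4011) ≈ 0.3740
After 'present': P(author Q) = 0.2·0.3740 / (0.2·0.3740 + 0.5·0.6260) ≈ 0.1929
After 'absent': P(author Q) = 0.8·0.1929 / (0.8·0.1929 + 0.5·0.8071) ≈ 0.2766

0.2766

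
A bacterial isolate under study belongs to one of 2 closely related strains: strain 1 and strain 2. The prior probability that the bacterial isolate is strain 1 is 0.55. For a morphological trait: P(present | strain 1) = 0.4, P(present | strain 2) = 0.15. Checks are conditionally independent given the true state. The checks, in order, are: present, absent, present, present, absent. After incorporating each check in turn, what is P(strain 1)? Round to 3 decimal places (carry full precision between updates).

Apply Bayes' rule sequentially, carrying P(strain 1) forward.
After 'present': P(strain 1) = 0.4·0.5500 / (0.4·0.5500 + 0.15·0.4500) ≈ 0.7652
After 'absent': P(strain 1) = 0.6·0.7652 / (0.6·0.7652 + 0.85·0.2348) ≈ 0.6970
After 'present': P(strain 1) = 0.4·0.6970 / (0.4·0.6970 + 0.15·0.3030) ≈ 0.8598
After 'present': P(strain 1) = 0.4·0.8598 / (0.4·0.8598 + 0.15·0.1402) ≈ 0.9424
After 'absent': P(strain 1) = 0.6·0.9424 / (0.6·0.9424 + 0.85·0.0576) ≈ 0.9203

0.920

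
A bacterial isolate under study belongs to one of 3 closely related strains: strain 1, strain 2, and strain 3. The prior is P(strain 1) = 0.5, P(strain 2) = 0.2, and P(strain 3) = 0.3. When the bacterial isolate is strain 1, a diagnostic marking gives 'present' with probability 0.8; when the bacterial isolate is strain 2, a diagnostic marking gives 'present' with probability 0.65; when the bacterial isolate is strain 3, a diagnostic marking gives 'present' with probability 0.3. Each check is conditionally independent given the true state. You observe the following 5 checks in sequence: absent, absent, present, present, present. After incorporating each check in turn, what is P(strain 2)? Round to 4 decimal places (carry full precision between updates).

After 'absent': normaliser = 0.2·0.5000 + 0.35·0.2000 + 0.7·0.3000; P(strain 1) ≈ 0.2632, P(strain 2) ≈ 0.1842, P(strain 3) ≈ 0.5526
After 'absent': normaliser = 0.2·0.2632 + 0.35·0.1842 + 0.7·0.5526; P(strain 1) ≈ 0.1044, P(strain 2) ≈ 0.1279, P(strain 3) ≈ 0.7676
After 'present': normaliser = 0.8·0.1044 + 0.65·0.1279 + 0.3·0.7676; P(strain 1) ≈ 0.2105, P(strain 2) ≈ 0.2095, P(strain 3) ≈ 0.5801
After 'present': normaliser = 0.8·0.2105 + 0.65·0.2095 + 0.3·0.5801; P(strain 1) ≈ 0.3518, P(strain 2) ≈ 0.2845, P(strain 3) ≈ 0.3636
After 'present': normaliser = 0.8·0.3518 + 0.65·0.2845 + 0.3·0.3636; P(strain 1) ≈ 0.4891, P(strain 2) ≈ 0.3214, P(strain 3) ≈ 0.1896

0.3214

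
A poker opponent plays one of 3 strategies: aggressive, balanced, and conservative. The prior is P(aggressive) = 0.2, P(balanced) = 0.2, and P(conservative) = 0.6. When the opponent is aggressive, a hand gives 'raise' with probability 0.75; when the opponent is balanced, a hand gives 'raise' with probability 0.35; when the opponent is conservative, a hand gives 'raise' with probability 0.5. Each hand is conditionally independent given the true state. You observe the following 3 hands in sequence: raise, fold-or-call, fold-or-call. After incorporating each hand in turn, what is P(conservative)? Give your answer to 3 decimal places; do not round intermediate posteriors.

0.658

Apply Bayes' rule sequentially, carrying P(conservative) forward.
After 'raise': normaliser = 0.75·0.2000 + 0.35·0.2000 + 0.5·0.6000; P(aggressive) ≈ 0.2885, P(balanced) ≈ 0.1346, P(conservative) ≈ 0.5769
After 'fold-or-call': normaliser = 0.25·0.2885 + 0.65·0.1346 + 0.5·0.5769; P(aggressive) ≈ 0.1609, P(balanced) ≈ 0.1953, P(conservative) ≈ 0.6438
After 'fold-or-call': normaliser = 0.25·0.1609 + 0.65·0.1953 + 0.5·0.6438; P(aggressive) ≈ 0.0823, P(balanced) ≈ 0.2595, P(conservative) ≈ 0.6582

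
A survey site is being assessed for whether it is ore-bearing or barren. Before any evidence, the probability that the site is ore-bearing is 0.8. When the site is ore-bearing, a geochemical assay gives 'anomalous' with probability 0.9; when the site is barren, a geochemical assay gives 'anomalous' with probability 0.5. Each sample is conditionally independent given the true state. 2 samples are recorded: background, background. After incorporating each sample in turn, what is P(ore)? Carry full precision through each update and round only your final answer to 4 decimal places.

0.1379

Each posterior becomes the prior for the next update.
After 'background': P(ore) = 0.1·0.8000 / (0.1·0.8000 + 0.5·0.2000) ≈ 0.4444
After 'background': P(ore) = 0.1·0.4444 / (0.1·0.4444 + 0.5·0.5556) ≈ 0.1379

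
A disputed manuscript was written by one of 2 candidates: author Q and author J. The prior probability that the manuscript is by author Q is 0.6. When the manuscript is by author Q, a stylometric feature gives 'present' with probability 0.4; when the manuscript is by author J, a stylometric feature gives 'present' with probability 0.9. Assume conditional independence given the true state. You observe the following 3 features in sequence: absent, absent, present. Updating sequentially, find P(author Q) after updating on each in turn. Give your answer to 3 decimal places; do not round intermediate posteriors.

After 'absent': P(author Q) = 0.6·0.6000 / (0.6·0.6000 + 0.1·0.4000) ≈ 0.9000
After 'absent': P(author Q) = 0.6·0.9000 / (0.6·0.9000 + 0.1·0.1000) ≈ 0.9818
After 'present': P(author Q) = 0.4·0.9818 / (0.4·0.9818 + 0.9·0.0182) ≈ 0.9600

0.960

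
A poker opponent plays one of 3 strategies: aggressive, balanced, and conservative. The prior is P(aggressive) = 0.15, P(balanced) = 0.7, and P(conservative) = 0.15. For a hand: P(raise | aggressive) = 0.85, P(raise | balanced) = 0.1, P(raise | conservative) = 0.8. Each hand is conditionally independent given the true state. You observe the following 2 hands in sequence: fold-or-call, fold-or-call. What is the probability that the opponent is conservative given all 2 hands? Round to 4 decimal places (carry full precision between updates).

After 'fold-or-call': normaliser = 0.15·0.1500 + 0.9·0.7000 + 0.2·0.1500; P(aggressive) ≈ 0.0330, P(balanced) ≈ 0.9231, P(conservative) ≈ 0.0440
After 'fold-or-call': normaliser = 0.15·0.0330 + 0.9·0.9231 + 0.2·0.0440; P(aggressive) ≈ 0.0059, P(balanced) ≈ 0.9837, P(conservative) ≈ 0.0104

0.0104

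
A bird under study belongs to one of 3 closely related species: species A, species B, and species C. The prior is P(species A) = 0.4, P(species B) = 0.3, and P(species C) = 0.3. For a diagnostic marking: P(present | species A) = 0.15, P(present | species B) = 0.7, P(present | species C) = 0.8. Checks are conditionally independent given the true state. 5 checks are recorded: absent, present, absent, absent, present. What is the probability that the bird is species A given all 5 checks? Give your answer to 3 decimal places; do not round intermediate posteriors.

0.501

Each posterior becomes the prior for the next update.
After 'absent': normaliser = 0.85·0.4000 + 0.3·0.3000 + 0.2·0.3000; P(species A) ≈ 0.6939, P(species B) ≈ 0.1837, P(species C) ≈ 0.1224
After 'present': normaliser = 0.15·0.6939 + 0.7·0.1837 + 0.8·0.1224; P(species A) ≈ 0.3148, P(species B) ≈ 0.3889, P(species C) ≈ 0.2963
After 'absent': normaliser = 0.85·0.3148 + 0.3·0.3889 + 0.2·0.2963; P(species A) ≈ 0.6033, P(species B) ≈ 0.2630, P(species C) ≈ 0.1336
After 'absent': normaliser = 0.85·0.6033 + 0.3·0.2630 + 0.2·0.1336; P(species A) ≈ 0.8292, P(species B) ≈ 0.1276, P(species C) ≈ 0.0432
After 'present': normaliser = 0.15·0.8292 + 0.7·0.1276 + 0.8·0.0432; P(species A) ≈ 0.5010, P(species B) ≈ 0.3598, P(species C) ≈ 0.1392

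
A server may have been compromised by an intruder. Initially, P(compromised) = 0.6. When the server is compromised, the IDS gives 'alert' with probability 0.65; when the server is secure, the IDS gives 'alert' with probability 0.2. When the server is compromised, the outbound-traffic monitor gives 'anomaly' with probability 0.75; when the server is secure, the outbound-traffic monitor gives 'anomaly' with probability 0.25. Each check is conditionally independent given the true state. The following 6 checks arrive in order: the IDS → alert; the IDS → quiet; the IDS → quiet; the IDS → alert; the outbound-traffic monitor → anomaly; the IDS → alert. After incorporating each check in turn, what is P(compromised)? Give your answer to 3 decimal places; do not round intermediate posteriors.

0.967

After the IDS='alert': P(compromised) = 0.65·0.6000 / (0.65·0.6000 + 0.2·0.4000) ≈ 0.8298
After the IDS='quiet': P(compromised) = 0.35·0.8298 / (0.35·0.8298 + 0.8·0.1702) ≈ 0.6808
After the IDS='quiet': P(compromised) = 0.35·0.6808 / (0.35·0.6808 + 0.8·0.3192) ≈ 0.4827
After the IDS='alert': P(compromised) = 0.65·0.4827 / (0.65·0.4827 + 0.2·0.5173) ≈ 0.7520
After the outbound-traffic monitor='anomaly': P(compromised) = 0.75·0.7520 / (0.75·0.7520 + 0.25·0.2480) ≈ 0.9010
After the IDS='alert': P(compromised) = 0.65·0.9010 / (0.65·0.9010 + 0.2·0.0990) ≈ 0.9673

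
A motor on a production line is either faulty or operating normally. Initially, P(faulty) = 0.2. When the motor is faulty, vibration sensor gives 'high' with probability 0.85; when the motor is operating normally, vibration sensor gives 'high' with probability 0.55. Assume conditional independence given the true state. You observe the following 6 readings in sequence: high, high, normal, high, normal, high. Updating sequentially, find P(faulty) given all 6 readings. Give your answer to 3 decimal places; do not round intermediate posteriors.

After 'high': P(faulty) = 0.85·0.2000 / (0.85·0.2000 + 0.55·0.8000) ≈ 0.2787
After 'high': P(faulty) = 0.85·0.2787 / (0.85·0.2787 + 0.55·0.7213) ≈ 0.3739
After 'normal': P(faulty) = 0.15·0.3739 / (0.15·0.3739 + 0.45·0.6261) ≈ 0.1660
After 'high': P(faulty) = 0.85·0.1660 / (0.85·0.1660 + 0.55·0.8340) ≈ 0.2352
After 'normal': P(faulty) = 0.15·0.2352 / (0.15·0.2352 + 0.45·0.7648) ≈ 0.0930
After 'high': P(faulty) = 0.85·0.0930 / (0.85·0.0930 + 0.55·0.9070) ≈ 0.1368

0.137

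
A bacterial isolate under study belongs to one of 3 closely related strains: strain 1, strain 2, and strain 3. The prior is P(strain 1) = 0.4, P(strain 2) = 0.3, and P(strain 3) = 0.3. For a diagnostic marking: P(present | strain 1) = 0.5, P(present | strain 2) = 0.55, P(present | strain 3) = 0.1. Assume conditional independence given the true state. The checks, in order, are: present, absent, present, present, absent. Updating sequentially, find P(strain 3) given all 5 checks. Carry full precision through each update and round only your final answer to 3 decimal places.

Each posterior becomes the prior for the next update.
After 'present': normaliser = 0.5·0.4000 + 0.55·0.3000 + 0.1·0.3000; P(strain 1) ≈ 0.5063, P(strain 2) ≈ 0.4177, P(strain 3) ≈ 0.0759
After 'absent': normaliser = 0.5·0.5063 + 0.45·0.4177 + 0.9·0.0759; P(strain 1) ≈ 0.4969, P(strain 2) ≈ 0.3689, P(strain 3) ≈ 0.1342
After 'present': normaliser = 0.5·0.4969 + 0.55·0.3689 + 0.1·0.1342; P(strain 1) ≈ 0.5345, P(strain 2) ≈ 0.4366, P(strain 3) ≈ 0.0289
After 'present': normaliser = 0.5·0.5345 + 0.55·0.4366 + 0.1·0.0289; P(strain 1) ≈ 0.5238, P(strain 2) ≈ 0.4706, P(strain 3) ≈ 0.0057
After 'absent': normaliser = 0.5·0.5238 + 0.45·0.4706 + 0.9·0.0057; P(strain 1) ≈ 0.5470, P(strain 2) ≈ 0.4423, P(strain 3) ≈ 0.0106

0.011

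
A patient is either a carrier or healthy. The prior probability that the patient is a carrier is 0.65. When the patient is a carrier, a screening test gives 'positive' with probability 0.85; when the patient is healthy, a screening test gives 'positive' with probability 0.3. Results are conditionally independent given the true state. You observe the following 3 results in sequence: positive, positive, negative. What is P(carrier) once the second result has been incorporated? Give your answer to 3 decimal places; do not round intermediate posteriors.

0.937

Each posterior becomes the prior for the next update.
After 'positive': P(carrier) = 0.85·0.6500 / (0.85·0.6500 + 0.3·0.3500) ≈ 0.8403
After 'positive': P(carrier) = 0.85·0.8403 / (0.85·0.8403 + 0.3·0.1597) ≈ 0.9371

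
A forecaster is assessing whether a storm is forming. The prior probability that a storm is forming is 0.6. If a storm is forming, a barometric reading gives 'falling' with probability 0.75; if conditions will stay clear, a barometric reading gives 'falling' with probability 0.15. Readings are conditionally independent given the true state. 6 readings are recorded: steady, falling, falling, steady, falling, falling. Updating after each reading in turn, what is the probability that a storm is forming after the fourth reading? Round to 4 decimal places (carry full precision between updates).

Apply Bayes' rule sequentially, carrying P(storm) forward.
After 'steady': P(storm) = 0.25·0.6000 / (0.25·0.6000 + 0.85·0.4000) ≈ 0.3061
After 'falling': P(storm) = 0.75·0.3061 / (0.75·0.3061 + 0.15·0.6939) ≈ 0.6881
After 'falling': P(storm) = 0.75·0.6881 / (0.75·0.6881 + 0.15·0.3119) ≈ 0.9169
After 'steady': P(storm) = 0.25·0.9169 / (0.25·0.9169 + 0.85·0.0831) ≈ 0.7644

0.7644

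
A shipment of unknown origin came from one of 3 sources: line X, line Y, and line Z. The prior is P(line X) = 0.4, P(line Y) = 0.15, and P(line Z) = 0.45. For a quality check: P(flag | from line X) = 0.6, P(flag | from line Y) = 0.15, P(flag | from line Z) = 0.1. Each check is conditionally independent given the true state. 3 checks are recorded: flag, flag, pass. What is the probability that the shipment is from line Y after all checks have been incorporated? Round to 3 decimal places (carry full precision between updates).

0.044

Each posterior becomes the prior for the next update.
After 'flag': normaliser = 0.6·0.4000 + 0.15·0.1500 + 0.1·0.4500; P(line X) ≈ 0.7805, P(line Y) ≈ 0.0732, P(line Z) ≈ 0.1463
After 'flag': normaliser = 0.6·0.7805 + 0.15·0.0732 + 0.1·0.1463; P(line X) ≈ 0.9481, P(line Y) ≈ 0.0222, P(line Z) ≈ 0.0296
After 'pass': normaliser = 0.4·0.9481 + 0.85·0.0222 + 0.9·0.0296; P(line X) ≈ 0.8928, P(line Y) ≈ 0.0445, P(line Z) ≈ 0.0628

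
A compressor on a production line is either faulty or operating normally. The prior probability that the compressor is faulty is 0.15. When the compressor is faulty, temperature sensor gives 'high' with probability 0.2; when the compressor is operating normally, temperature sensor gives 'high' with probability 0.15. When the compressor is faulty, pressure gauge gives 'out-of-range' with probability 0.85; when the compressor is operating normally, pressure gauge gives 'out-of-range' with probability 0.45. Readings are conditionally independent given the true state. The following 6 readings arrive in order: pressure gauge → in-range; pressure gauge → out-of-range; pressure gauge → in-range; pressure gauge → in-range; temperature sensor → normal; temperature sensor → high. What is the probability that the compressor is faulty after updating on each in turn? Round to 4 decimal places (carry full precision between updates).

After pressure gauge='in-range': P(faulty) = 0.15·0.1500 / (0.15·0.1500 + 0.55·0.8500) ≈ 0.0459
After pressure gauge='out-of-range': P(faulty) = 0.85·0.0459 / (0.85·0.0459 + 0.45·0.9541) ≈ 0.0833
After pressure gauge='in-range': P(faulty) = 0.15·0.0833 / (0.15·0.0833 + 0.55·0.9167) ≈ 0.0242
After pressure gauge='in-range': P(faulty) = 0.15·0.0242 / (0.15·0.0242 + 0.55·0.9758) ≈ 0.0067
After temperature sensor='normal': P(faulty) = 0.8·0.0067 / (0.8·0.0067 + 0.85·0.9933) ≈ 0.0063
After temperature sensor='high': P(faulty) = 0.2·0.0063 / (0.2·0.0063 + 0.15·0.9937) ≈ 0.0084

0.0084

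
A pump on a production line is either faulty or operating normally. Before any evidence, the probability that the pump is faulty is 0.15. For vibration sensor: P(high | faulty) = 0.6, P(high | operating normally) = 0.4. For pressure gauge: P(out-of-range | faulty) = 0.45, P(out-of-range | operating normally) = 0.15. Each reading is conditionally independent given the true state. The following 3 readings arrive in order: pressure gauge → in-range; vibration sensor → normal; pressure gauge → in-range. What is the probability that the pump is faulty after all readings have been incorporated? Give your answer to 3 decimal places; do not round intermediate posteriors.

0.047

Each posterior becomes the prior for the next update.
After pressure gauge='in-range': P(faulty) = 0.55·0.1500 / (0.55·0.1500 + 0.85·0.8500) ≈ 0.1025
After vibration sensor='normal': P(faulty) = 0.4·0.1025 / (0.4·0.1025 + 0.6·0.8975) ≈ 0.0707
After pressure gauge='in-range': P(faulty) = 0.55·0.0707 / (0.55·0.0707 + 0.85·0.9293) ≈ 0.0469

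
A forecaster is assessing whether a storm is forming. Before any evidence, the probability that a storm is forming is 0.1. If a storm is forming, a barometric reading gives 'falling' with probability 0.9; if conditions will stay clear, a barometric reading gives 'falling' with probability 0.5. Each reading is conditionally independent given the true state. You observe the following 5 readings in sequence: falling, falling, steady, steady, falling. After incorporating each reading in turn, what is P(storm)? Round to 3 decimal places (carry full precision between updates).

0.025

Each posterior becomes the prior for the next update.
After 'falling': P(storm) = 0.9·0.1000 / (0.9·0.1000 + 0.5·0.9000) ≈ 0.1667
After 'falling': P(storm) = 0.9·0.1667 / (0.9·0.1667 + 0.5·0.8333) ≈ 0.2647
After 'steady': P(storm) = 0.1·0.2647 / (0.1·0.2647 + 0.5·0.7353) ≈ 0.0672
After 'steady': P(storm) = 0.1·0.0672 / (0.1·0.0672 + 0.5·0.9328) ≈ 0.0142
After 'falling': P(storm) = 0.9·0.0142 / (0.9·0.0142 + 0.5·0.9858) ≈ 0.0253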